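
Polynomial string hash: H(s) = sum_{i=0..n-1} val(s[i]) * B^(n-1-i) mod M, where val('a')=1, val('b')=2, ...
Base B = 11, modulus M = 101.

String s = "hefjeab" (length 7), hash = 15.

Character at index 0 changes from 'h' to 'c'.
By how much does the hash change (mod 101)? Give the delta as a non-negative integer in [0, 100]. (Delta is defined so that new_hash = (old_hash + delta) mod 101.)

Answer: 97

Derivation:
Delta formula: (val(new) - val(old)) * B^(n-1-k) mod M
  val('c') - val('h') = 3 - 8 = -5
  B^(n-1-k) = 11^6 mod 101 = 21
  Delta = -5 * 21 mod 101 = 97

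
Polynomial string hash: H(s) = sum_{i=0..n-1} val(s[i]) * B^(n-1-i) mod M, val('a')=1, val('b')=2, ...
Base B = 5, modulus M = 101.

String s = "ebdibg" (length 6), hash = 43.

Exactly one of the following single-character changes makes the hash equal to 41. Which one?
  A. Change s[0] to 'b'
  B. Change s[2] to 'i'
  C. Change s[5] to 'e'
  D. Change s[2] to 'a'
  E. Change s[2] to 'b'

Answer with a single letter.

Answer: C

Derivation:
Option A: s[0]='e'->'b', delta=(2-5)*5^5 mod 101 = 18, hash=43+18 mod 101 = 61
Option B: s[2]='d'->'i', delta=(9-4)*5^3 mod 101 = 19, hash=43+19 mod 101 = 62
Option C: s[5]='g'->'e', delta=(5-7)*5^0 mod 101 = 99, hash=43+99 mod 101 = 41 <-- target
Option D: s[2]='d'->'a', delta=(1-4)*5^3 mod 101 = 29, hash=43+29 mod 101 = 72
Option E: s[2]='d'->'b', delta=(2-4)*5^3 mod 101 = 53, hash=43+53 mod 101 = 96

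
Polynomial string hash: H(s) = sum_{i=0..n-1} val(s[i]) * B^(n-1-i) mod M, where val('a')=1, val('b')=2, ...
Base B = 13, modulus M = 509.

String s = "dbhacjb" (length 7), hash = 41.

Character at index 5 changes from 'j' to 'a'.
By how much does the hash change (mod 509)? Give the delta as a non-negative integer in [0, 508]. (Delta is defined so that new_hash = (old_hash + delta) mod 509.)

Answer: 392

Derivation:
Delta formula: (val(new) - val(old)) * B^(n-1-k) mod M
  val('a') - val('j') = 1 - 10 = -9
  B^(n-1-k) = 13^1 mod 509 = 13
  Delta = -9 * 13 mod 509 = 392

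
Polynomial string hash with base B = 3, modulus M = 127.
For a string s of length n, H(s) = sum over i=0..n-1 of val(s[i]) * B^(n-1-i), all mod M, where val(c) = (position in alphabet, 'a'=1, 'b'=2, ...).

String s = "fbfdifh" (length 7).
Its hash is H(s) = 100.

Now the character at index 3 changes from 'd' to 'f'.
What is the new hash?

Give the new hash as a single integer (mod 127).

val('d') = 4, val('f') = 6
Position k = 3, exponent = n-1-k = 3
B^3 mod M = 3^3 mod 127 = 27
Delta = (6 - 4) * 27 mod 127 = 54
New hash = (100 + 54) mod 127 = 27

Answer: 27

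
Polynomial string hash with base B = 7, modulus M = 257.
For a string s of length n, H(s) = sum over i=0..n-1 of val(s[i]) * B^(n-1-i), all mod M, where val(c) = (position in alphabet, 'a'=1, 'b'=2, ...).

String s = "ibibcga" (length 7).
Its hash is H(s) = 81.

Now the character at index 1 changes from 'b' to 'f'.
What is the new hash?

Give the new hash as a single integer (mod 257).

val('b') = 2, val('f') = 6
Position k = 1, exponent = n-1-k = 5
B^5 mod M = 7^5 mod 257 = 102
Delta = (6 - 2) * 102 mod 257 = 151
New hash = (81 + 151) mod 257 = 232

Answer: 232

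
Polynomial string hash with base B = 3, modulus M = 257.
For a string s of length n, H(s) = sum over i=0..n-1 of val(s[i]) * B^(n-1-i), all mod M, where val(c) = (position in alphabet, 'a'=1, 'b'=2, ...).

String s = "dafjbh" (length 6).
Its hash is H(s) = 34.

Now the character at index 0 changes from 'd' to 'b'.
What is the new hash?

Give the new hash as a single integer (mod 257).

val('d') = 4, val('b') = 2
Position k = 0, exponent = n-1-k = 5
B^5 mod M = 3^5 mod 257 = 243
Delta = (2 - 4) * 243 mod 257 = 28
New hash = (34 + 28) mod 257 = 62

Answer: 62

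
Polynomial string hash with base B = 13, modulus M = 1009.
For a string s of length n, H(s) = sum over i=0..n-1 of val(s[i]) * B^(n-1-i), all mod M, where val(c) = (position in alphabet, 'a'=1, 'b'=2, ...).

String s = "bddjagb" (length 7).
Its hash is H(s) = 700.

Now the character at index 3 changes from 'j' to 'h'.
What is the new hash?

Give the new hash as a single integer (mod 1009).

Answer: 342

Derivation:
val('j') = 10, val('h') = 8
Position k = 3, exponent = n-1-k = 3
B^3 mod M = 13^3 mod 1009 = 179
Delta = (8 - 10) * 179 mod 1009 = 651
New hash = (700 + 651) mod 1009 = 342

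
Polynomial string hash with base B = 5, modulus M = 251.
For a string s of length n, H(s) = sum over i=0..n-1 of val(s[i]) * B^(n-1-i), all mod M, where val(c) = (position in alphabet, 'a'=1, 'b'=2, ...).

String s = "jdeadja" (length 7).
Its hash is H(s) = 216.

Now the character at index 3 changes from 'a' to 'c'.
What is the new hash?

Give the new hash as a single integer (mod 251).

Answer: 215

Derivation:
val('a') = 1, val('c') = 3
Position k = 3, exponent = n-1-k = 3
B^3 mod M = 5^3 mod 251 = 125
Delta = (3 - 1) * 125 mod 251 = 250
New hash = (216 + 250) mod 251 = 215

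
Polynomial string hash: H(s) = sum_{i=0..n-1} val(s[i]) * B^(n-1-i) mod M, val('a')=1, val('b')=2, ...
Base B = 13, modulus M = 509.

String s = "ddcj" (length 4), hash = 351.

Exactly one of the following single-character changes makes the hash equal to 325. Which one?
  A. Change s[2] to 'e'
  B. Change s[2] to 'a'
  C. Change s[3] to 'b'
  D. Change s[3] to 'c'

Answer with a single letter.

Answer: B

Derivation:
Option A: s[2]='c'->'e', delta=(5-3)*13^1 mod 509 = 26, hash=351+26 mod 509 = 377
Option B: s[2]='c'->'a', delta=(1-3)*13^1 mod 509 = 483, hash=351+483 mod 509 = 325 <-- target
Option C: s[3]='j'->'b', delta=(2-10)*13^0 mod 509 = 501, hash=351+501 mod 509 = 343
Option D: s[3]='j'->'c', delta=(3-10)*13^0 mod 509 = 502, hash=351+502 mod 509 = 344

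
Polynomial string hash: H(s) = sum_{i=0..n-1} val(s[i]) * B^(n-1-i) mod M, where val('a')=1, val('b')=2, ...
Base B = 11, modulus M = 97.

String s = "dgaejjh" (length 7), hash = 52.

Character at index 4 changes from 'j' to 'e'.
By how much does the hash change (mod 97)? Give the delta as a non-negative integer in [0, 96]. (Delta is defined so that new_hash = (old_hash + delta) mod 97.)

Answer: 74

Derivation:
Delta formula: (val(new) - val(old)) * B^(n-1-k) mod M
  val('e') - val('j') = 5 - 10 = -5
  B^(n-1-k) = 11^2 mod 97 = 24
  Delta = -5 * 24 mod 97 = 74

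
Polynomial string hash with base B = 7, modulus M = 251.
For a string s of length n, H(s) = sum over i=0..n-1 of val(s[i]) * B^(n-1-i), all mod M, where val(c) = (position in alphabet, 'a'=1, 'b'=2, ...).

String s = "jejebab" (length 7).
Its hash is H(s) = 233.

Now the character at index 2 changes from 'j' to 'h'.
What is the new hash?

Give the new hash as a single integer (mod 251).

val('j') = 10, val('h') = 8
Position k = 2, exponent = n-1-k = 4
B^4 mod M = 7^4 mod 251 = 142
Delta = (8 - 10) * 142 mod 251 = 218
New hash = (233 + 218) mod 251 = 200

Answer: 200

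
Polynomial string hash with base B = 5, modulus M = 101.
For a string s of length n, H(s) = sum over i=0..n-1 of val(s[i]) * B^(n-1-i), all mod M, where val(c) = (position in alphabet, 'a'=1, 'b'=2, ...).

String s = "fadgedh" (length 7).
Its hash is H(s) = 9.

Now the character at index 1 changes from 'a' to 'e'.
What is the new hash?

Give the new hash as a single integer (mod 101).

val('a') = 1, val('e') = 5
Position k = 1, exponent = n-1-k = 5
B^5 mod M = 5^5 mod 101 = 95
Delta = (5 - 1) * 95 mod 101 = 77
New hash = (9 + 77) mod 101 = 86

Answer: 86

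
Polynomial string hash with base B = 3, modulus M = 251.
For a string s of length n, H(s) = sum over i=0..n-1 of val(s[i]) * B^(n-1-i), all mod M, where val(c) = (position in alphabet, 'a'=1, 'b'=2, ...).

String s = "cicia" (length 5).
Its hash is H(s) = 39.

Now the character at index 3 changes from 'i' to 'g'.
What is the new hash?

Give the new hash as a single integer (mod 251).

val('i') = 9, val('g') = 7
Position k = 3, exponent = n-1-k = 1
B^1 mod M = 3^1 mod 251 = 3
Delta = (7 - 9) * 3 mod 251 = 245
New hash = (39 + 245) mod 251 = 33

Answer: 33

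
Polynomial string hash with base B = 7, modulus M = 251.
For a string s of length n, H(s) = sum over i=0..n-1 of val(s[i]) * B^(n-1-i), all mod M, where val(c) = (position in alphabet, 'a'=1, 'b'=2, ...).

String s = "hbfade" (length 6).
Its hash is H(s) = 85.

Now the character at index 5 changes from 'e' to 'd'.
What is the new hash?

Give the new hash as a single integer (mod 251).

Answer: 84

Derivation:
val('e') = 5, val('d') = 4
Position k = 5, exponent = n-1-k = 0
B^0 mod M = 7^0 mod 251 = 1
Delta = (4 - 5) * 1 mod 251 = 250
New hash = (85 + 250) mod 251 = 84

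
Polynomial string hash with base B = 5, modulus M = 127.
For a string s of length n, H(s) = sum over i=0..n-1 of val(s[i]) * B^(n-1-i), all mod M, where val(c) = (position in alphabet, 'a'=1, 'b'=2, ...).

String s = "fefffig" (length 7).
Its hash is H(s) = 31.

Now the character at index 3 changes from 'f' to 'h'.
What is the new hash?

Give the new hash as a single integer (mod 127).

val('f') = 6, val('h') = 8
Position k = 3, exponent = n-1-k = 3
B^3 mod M = 5^3 mod 127 = 125
Delta = (8 - 6) * 125 mod 127 = 123
New hash = (31 + 123) mod 127 = 27

Answer: 27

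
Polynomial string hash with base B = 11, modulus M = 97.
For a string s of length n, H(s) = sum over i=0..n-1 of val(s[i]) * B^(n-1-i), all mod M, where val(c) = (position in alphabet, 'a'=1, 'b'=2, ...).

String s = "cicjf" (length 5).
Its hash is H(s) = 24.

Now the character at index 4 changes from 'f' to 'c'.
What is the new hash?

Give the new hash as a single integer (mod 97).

val('f') = 6, val('c') = 3
Position k = 4, exponent = n-1-k = 0
B^0 mod M = 11^0 mod 97 = 1
Delta = (3 - 6) * 1 mod 97 = 94
New hash = (24 + 94) mod 97 = 21

Answer: 21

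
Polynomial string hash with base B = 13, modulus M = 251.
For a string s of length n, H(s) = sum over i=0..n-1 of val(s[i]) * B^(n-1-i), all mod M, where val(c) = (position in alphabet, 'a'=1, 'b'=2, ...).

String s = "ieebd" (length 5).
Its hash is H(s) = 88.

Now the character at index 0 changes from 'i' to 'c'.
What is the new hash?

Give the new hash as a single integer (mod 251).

val('i') = 9, val('c') = 3
Position k = 0, exponent = n-1-k = 4
B^4 mod M = 13^4 mod 251 = 198
Delta = (3 - 9) * 198 mod 251 = 67
New hash = (88 + 67) mod 251 = 155

Answer: 155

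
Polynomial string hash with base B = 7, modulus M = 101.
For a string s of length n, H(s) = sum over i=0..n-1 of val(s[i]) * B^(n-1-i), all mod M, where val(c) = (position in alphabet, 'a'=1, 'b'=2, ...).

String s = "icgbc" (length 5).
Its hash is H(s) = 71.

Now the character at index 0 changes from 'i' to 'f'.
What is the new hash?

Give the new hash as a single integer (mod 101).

Answer: 39

Derivation:
val('i') = 9, val('f') = 6
Position k = 0, exponent = n-1-k = 4
B^4 mod M = 7^4 mod 101 = 78
Delta = (6 - 9) * 78 mod 101 = 69
New hash = (71 + 69) mod 101 = 39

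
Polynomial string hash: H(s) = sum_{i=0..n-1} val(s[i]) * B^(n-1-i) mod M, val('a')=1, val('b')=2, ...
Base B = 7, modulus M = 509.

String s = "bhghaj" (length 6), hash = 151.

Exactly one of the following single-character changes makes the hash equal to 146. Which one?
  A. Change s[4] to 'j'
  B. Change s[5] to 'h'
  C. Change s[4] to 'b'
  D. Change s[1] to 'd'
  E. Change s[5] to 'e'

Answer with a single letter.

Answer: E

Derivation:
Option A: s[4]='a'->'j', delta=(10-1)*7^1 mod 509 = 63, hash=151+63 mod 509 = 214
Option B: s[5]='j'->'h', delta=(8-10)*7^0 mod 509 = 507, hash=151+507 mod 509 = 149
Option C: s[4]='a'->'b', delta=(2-1)*7^1 mod 509 = 7, hash=151+7 mod 509 = 158
Option D: s[1]='h'->'d', delta=(4-8)*7^4 mod 509 = 67, hash=151+67 mod 509 = 218
Option E: s[5]='j'->'e', delta=(5-10)*7^0 mod 509 = 504, hash=151+504 mod 509 = 146 <-- target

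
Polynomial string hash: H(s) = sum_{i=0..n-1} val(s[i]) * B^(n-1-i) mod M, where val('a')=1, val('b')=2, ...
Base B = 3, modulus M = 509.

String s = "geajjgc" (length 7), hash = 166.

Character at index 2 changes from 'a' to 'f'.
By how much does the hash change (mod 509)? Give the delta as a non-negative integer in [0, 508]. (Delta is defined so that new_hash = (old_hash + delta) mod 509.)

Answer: 405

Derivation:
Delta formula: (val(new) - val(old)) * B^(n-1-k) mod M
  val('f') - val('a') = 6 - 1 = 5
  B^(n-1-k) = 3^4 mod 509 = 81
  Delta = 5 * 81 mod 509 = 405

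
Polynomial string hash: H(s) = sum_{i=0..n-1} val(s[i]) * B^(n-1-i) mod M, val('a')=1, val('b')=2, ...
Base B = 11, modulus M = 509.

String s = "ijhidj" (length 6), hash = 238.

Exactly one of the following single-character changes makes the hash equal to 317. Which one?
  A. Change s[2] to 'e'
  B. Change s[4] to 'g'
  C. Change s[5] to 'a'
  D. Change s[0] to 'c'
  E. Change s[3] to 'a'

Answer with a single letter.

Answer: A

Derivation:
Option A: s[2]='h'->'e', delta=(5-8)*11^3 mod 509 = 79, hash=238+79 mod 509 = 317 <-- target
Option B: s[4]='d'->'g', delta=(7-4)*11^1 mod 509 = 33, hash=238+33 mod 509 = 271
Option C: s[5]='j'->'a', delta=(1-10)*11^0 mod 509 = 500, hash=238+500 mod 509 = 229
Option D: s[0]='i'->'c', delta=(3-9)*11^5 mod 509 = 285, hash=238+285 mod 509 = 14
Option E: s[3]='i'->'a', delta=(1-9)*11^2 mod 509 = 50, hash=238+50 mod 509 = 288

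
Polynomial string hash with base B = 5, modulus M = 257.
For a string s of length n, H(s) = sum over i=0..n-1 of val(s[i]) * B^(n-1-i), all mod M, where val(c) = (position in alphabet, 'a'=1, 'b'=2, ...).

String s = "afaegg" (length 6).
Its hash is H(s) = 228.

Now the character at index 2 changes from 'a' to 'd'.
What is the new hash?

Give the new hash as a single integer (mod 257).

val('a') = 1, val('d') = 4
Position k = 2, exponent = n-1-k = 3
B^3 mod M = 5^3 mod 257 = 125
Delta = (4 - 1) * 125 mod 257 = 118
New hash = (228 + 118) mod 257 = 89

Answer: 89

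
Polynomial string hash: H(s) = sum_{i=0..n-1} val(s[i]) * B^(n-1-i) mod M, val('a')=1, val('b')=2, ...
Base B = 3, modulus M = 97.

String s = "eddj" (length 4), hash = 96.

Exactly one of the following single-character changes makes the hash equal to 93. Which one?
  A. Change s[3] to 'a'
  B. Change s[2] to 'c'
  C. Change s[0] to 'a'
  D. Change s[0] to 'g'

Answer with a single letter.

Answer: B

Derivation:
Option A: s[3]='j'->'a', delta=(1-10)*3^0 mod 97 = 88, hash=96+88 mod 97 = 87
Option B: s[2]='d'->'c', delta=(3-4)*3^1 mod 97 = 94, hash=96+94 mod 97 = 93 <-- target
Option C: s[0]='e'->'a', delta=(1-5)*3^3 mod 97 = 86, hash=96+86 mod 97 = 85
Option D: s[0]='e'->'g', delta=(7-5)*3^3 mod 97 = 54, hash=96+54 mod 97 = 53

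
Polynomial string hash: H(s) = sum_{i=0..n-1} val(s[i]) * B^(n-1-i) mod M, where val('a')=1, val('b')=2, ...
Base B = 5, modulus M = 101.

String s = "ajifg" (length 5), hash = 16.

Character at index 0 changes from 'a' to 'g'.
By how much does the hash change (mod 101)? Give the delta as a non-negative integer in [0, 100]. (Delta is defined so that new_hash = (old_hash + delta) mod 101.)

Answer: 13

Derivation:
Delta formula: (val(new) - val(old)) * B^(n-1-k) mod M
  val('g') - val('a') = 7 - 1 = 6
  B^(n-1-k) = 5^4 mod 101 = 19
  Delta = 6 * 19 mod 101 = 13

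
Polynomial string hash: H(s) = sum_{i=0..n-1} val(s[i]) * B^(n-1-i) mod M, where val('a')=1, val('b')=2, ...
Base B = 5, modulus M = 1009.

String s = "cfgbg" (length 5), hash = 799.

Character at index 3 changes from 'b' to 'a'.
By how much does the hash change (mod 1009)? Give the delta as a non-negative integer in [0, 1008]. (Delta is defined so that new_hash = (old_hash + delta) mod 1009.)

Delta formula: (val(new) - val(old)) * B^(n-1-k) mod M
  val('a') - val('b') = 1 - 2 = -1
  B^(n-1-k) = 5^1 mod 1009 = 5
  Delta = -1 * 5 mod 1009 = 1004

Answer: 1004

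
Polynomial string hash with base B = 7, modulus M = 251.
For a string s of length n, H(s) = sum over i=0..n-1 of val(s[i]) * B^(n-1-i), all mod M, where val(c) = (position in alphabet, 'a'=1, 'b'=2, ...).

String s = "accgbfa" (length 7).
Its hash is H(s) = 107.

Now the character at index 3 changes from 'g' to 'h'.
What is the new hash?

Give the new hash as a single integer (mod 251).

Answer: 199

Derivation:
val('g') = 7, val('h') = 8
Position k = 3, exponent = n-1-k = 3
B^3 mod M = 7^3 mod 251 = 92
Delta = (8 - 7) * 92 mod 251 = 92
New hash = (107 + 92) mod 251 = 199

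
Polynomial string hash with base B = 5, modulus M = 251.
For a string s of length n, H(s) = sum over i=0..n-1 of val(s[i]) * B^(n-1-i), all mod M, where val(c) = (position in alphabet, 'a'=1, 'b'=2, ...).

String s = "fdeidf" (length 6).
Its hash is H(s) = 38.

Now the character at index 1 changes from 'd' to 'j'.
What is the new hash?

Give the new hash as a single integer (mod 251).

val('d') = 4, val('j') = 10
Position k = 1, exponent = n-1-k = 4
B^4 mod M = 5^4 mod 251 = 123
Delta = (10 - 4) * 123 mod 251 = 236
New hash = (38 + 236) mod 251 = 23

Answer: 23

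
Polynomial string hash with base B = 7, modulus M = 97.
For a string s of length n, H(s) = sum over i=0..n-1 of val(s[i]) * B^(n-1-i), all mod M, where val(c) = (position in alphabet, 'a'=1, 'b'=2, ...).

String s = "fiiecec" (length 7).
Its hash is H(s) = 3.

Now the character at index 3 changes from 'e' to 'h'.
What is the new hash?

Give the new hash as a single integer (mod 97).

val('e') = 5, val('h') = 8
Position k = 3, exponent = n-1-k = 3
B^3 mod M = 7^3 mod 97 = 52
Delta = (8 - 5) * 52 mod 97 = 59
New hash = (3 + 59) mod 97 = 62

Answer: 62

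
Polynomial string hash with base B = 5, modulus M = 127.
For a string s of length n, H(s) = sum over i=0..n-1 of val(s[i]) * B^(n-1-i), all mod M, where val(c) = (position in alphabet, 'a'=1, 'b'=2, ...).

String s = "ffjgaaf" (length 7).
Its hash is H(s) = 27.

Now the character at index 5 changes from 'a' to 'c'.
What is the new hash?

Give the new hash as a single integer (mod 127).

Answer: 37

Derivation:
val('a') = 1, val('c') = 3
Position k = 5, exponent = n-1-k = 1
B^1 mod M = 5^1 mod 127 = 5
Delta = (3 - 1) * 5 mod 127 = 10
New hash = (27 + 10) mod 127 = 37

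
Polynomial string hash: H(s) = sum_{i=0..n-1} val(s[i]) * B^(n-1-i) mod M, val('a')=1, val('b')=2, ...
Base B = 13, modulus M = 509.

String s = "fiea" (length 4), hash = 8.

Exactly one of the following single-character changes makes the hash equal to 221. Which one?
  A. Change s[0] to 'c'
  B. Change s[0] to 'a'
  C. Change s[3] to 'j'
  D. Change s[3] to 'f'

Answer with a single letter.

Option A: s[0]='f'->'c', delta=(3-6)*13^3 mod 509 = 26, hash=8+26 mod 509 = 34
Option B: s[0]='f'->'a', delta=(1-6)*13^3 mod 509 = 213, hash=8+213 mod 509 = 221 <-- target
Option C: s[3]='a'->'j', delta=(10-1)*13^0 mod 509 = 9, hash=8+9 mod 509 = 17
Option D: s[3]='a'->'f', delta=(6-1)*13^0 mod 509 = 5, hash=8+5 mod 509 = 13

Answer: B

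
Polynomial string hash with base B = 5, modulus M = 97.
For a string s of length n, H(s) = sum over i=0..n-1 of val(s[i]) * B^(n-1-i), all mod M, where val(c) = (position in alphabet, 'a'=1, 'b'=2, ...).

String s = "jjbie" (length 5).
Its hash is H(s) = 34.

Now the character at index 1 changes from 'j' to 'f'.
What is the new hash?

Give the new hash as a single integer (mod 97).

val('j') = 10, val('f') = 6
Position k = 1, exponent = n-1-k = 3
B^3 mod M = 5^3 mod 97 = 28
Delta = (6 - 10) * 28 mod 97 = 82
New hash = (34 + 82) mod 97 = 19

Answer: 19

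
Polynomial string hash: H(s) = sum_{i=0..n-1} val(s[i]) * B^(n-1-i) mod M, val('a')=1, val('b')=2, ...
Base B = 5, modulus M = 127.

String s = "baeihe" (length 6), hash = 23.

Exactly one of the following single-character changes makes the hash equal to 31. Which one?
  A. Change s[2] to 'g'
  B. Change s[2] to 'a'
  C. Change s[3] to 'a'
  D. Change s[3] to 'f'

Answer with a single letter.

Answer: B

Derivation:
Option A: s[2]='e'->'g', delta=(7-5)*5^3 mod 127 = 123, hash=23+123 mod 127 = 19
Option B: s[2]='e'->'a', delta=(1-5)*5^3 mod 127 = 8, hash=23+8 mod 127 = 31 <-- target
Option C: s[3]='i'->'a', delta=(1-9)*5^2 mod 127 = 54, hash=23+54 mod 127 = 77
Option D: s[3]='i'->'f', delta=(6-9)*5^2 mod 127 = 52, hash=23+52 mod 127 = 75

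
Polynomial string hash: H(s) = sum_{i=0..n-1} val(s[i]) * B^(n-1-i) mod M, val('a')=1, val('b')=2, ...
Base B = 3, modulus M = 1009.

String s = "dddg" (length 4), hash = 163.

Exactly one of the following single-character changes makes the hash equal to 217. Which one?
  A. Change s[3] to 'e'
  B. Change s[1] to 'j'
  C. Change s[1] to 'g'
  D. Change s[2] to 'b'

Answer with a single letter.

Answer: B

Derivation:
Option A: s[3]='g'->'e', delta=(5-7)*3^0 mod 1009 = 1007, hash=163+1007 mod 1009 = 161
Option B: s[1]='d'->'j', delta=(10-4)*3^2 mod 1009 = 54, hash=163+54 mod 1009 = 217 <-- target
Option C: s[1]='d'->'g', delta=(7-4)*3^2 mod 1009 = 27, hash=163+27 mod 1009 = 190
Option D: s[2]='d'->'b', delta=(2-4)*3^1 mod 1009 = 1003, hash=163+1003 mod 1009 = 157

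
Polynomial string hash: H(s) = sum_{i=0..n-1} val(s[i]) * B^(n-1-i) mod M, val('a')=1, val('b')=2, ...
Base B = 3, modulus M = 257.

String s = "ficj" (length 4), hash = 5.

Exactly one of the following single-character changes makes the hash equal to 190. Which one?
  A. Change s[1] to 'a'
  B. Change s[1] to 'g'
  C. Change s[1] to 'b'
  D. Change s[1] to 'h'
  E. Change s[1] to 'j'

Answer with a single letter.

Answer: A

Derivation:
Option A: s[1]='i'->'a', delta=(1-9)*3^2 mod 257 = 185, hash=5+185 mod 257 = 190 <-- target
Option B: s[1]='i'->'g', delta=(7-9)*3^2 mod 257 = 239, hash=5+239 mod 257 = 244
Option C: s[1]='i'->'b', delta=(2-9)*3^2 mod 257 = 194, hash=5+194 mod 257 = 199
Option D: s[1]='i'->'h', delta=(8-9)*3^2 mod 257 = 248, hash=5+248 mod 257 = 253
Option E: s[1]='i'->'j', delta=(10-9)*3^2 mod 257 = 9, hash=5+9 mod 257 = 14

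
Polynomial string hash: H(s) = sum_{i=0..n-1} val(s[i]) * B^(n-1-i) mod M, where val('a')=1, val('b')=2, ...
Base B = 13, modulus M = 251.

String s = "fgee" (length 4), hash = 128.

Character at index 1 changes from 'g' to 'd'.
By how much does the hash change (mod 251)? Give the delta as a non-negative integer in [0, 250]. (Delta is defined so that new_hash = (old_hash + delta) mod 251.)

Delta formula: (val(new) - val(old)) * B^(n-1-k) mod M
  val('d') - val('g') = 4 - 7 = -3
  B^(n-1-k) = 13^2 mod 251 = 169
  Delta = -3 * 169 mod 251 = 246

Answer: 246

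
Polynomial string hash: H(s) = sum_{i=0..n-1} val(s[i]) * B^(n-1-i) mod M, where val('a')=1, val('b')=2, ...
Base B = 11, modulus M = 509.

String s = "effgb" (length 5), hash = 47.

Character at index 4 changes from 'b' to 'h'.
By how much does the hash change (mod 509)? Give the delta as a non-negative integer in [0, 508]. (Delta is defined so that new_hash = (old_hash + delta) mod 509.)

Answer: 6

Derivation:
Delta formula: (val(new) - val(old)) * B^(n-1-k) mod M
  val('h') - val('b') = 8 - 2 = 6
  B^(n-1-k) = 11^0 mod 509 = 1
  Delta = 6 * 1 mod 509 = 6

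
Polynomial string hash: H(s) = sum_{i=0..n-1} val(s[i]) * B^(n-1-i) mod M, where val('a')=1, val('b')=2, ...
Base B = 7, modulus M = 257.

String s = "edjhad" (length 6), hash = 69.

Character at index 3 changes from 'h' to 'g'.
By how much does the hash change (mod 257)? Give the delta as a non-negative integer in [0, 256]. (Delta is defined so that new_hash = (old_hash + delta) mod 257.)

Delta formula: (val(new) - val(old)) * B^(n-1-k) mod M
  val('g') - val('h') = 7 - 8 = -1
  B^(n-1-k) = 7^2 mod 257 = 49
  Delta = -1 * 49 mod 257 = 208

Answer: 208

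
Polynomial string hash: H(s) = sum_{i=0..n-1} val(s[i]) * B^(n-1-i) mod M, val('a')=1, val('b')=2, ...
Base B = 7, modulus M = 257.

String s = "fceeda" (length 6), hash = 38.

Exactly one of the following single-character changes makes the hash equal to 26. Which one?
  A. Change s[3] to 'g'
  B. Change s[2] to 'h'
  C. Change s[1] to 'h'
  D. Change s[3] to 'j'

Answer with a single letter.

Option A: s[3]='e'->'g', delta=(7-5)*7^2 mod 257 = 98, hash=38+98 mod 257 = 136
Option B: s[2]='e'->'h', delta=(8-5)*7^3 mod 257 = 1, hash=38+1 mod 257 = 39
Option C: s[1]='c'->'h', delta=(8-3)*7^4 mod 257 = 183, hash=38+183 mod 257 = 221
Option D: s[3]='e'->'j', delta=(10-5)*7^2 mod 257 = 245, hash=38+245 mod 257 = 26 <-- target

Answer: D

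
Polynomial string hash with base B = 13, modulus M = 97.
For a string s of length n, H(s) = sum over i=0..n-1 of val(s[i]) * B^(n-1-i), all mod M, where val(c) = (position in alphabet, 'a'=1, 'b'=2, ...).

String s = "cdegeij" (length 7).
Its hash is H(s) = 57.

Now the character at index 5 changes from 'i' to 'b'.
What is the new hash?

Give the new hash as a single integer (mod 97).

val('i') = 9, val('b') = 2
Position k = 5, exponent = n-1-k = 1
B^1 mod M = 13^1 mod 97 = 13
Delta = (2 - 9) * 13 mod 97 = 6
New hash = (57 + 6) mod 97 = 63

Answer: 63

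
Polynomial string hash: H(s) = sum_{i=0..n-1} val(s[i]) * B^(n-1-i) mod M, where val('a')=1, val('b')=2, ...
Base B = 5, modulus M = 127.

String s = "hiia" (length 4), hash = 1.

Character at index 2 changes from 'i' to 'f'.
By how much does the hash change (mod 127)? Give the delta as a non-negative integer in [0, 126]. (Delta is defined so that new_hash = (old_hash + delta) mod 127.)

Delta formula: (val(new) - val(old)) * B^(n-1-k) mod M
  val('f') - val('i') = 6 - 9 = -3
  B^(n-1-k) = 5^1 mod 127 = 5
  Delta = -3 * 5 mod 127 = 112

Answer: 112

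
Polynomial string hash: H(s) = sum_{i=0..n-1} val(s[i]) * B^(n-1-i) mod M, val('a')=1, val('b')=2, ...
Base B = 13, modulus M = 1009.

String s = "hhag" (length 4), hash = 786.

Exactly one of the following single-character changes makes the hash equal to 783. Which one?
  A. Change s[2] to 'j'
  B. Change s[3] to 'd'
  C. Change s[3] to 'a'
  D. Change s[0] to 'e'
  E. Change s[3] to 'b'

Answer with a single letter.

Answer: B

Derivation:
Option A: s[2]='a'->'j', delta=(10-1)*13^1 mod 1009 = 117, hash=786+117 mod 1009 = 903
Option B: s[3]='g'->'d', delta=(4-7)*13^0 mod 1009 = 1006, hash=786+1006 mod 1009 = 783 <-- target
Option C: s[3]='g'->'a', delta=(1-7)*13^0 mod 1009 = 1003, hash=786+1003 mod 1009 = 780
Option D: s[0]='h'->'e', delta=(5-8)*13^3 mod 1009 = 472, hash=786+472 mod 1009 = 249
Option E: s[3]='g'->'b', delta=(2-7)*13^0 mod 1009 = 1004, hash=786+1004 mod 1009 = 781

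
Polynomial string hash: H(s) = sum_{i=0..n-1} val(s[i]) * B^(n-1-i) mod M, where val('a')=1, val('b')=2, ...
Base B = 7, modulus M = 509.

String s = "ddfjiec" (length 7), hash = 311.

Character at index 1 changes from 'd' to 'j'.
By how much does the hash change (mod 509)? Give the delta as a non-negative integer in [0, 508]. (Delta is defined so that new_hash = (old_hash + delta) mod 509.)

Delta formula: (val(new) - val(old)) * B^(n-1-k) mod M
  val('j') - val('d') = 10 - 4 = 6
  B^(n-1-k) = 7^5 mod 509 = 10
  Delta = 6 * 10 mod 509 = 60

Answer: 60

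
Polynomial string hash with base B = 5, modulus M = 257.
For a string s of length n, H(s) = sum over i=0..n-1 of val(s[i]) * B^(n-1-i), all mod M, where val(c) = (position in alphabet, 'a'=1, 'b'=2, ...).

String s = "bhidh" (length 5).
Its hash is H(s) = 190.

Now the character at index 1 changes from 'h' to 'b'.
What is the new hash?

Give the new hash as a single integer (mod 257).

Answer: 211

Derivation:
val('h') = 8, val('b') = 2
Position k = 1, exponent = n-1-k = 3
B^3 mod M = 5^3 mod 257 = 125
Delta = (2 - 8) * 125 mod 257 = 21
New hash = (190 + 21) mod 257 = 211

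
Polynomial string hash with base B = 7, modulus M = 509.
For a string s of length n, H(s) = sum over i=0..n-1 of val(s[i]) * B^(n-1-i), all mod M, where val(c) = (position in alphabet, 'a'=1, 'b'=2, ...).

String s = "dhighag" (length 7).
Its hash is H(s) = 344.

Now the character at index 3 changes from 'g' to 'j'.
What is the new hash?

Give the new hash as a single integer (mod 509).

Answer: 355

Derivation:
val('g') = 7, val('j') = 10
Position k = 3, exponent = n-1-k = 3
B^3 mod M = 7^3 mod 509 = 343
Delta = (10 - 7) * 343 mod 509 = 11
New hash = (344 + 11) mod 509 = 355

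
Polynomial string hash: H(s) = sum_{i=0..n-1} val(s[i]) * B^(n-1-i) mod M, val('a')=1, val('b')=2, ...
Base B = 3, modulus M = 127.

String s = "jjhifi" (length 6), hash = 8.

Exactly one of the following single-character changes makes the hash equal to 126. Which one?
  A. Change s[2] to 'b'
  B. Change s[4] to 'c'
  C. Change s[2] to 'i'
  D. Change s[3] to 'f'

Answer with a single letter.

Option A: s[2]='h'->'b', delta=(2-8)*3^3 mod 127 = 92, hash=8+92 mod 127 = 100
Option B: s[4]='f'->'c', delta=(3-6)*3^1 mod 127 = 118, hash=8+118 mod 127 = 126 <-- target
Option C: s[2]='h'->'i', delta=(9-8)*3^3 mod 127 = 27, hash=8+27 mod 127 = 35
Option D: s[3]='i'->'f', delta=(6-9)*3^2 mod 127 = 100, hash=8+100 mod 127 = 108

Answer: B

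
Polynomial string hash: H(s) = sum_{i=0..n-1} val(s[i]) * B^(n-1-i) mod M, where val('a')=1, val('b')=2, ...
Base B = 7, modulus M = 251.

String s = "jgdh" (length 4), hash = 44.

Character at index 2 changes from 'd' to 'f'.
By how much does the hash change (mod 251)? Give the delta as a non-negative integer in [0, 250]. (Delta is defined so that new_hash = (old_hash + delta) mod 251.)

Delta formula: (val(new) - val(old)) * B^(n-1-k) mod M
  val('f') - val('d') = 6 - 4 = 2
  B^(n-1-k) = 7^1 mod 251 = 7
  Delta = 2 * 7 mod 251 = 14

Answer: 14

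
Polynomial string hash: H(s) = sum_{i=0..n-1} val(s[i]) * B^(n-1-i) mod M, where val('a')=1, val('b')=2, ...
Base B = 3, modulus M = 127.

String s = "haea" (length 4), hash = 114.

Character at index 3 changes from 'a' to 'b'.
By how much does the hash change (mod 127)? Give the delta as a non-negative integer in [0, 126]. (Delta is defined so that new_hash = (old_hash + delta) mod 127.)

Answer: 1

Derivation:
Delta formula: (val(new) - val(old)) * B^(n-1-k) mod M
  val('b') - val('a') = 2 - 1 = 1
  B^(n-1-k) = 3^0 mod 127 = 1
  Delta = 1 * 1 mod 127 = 1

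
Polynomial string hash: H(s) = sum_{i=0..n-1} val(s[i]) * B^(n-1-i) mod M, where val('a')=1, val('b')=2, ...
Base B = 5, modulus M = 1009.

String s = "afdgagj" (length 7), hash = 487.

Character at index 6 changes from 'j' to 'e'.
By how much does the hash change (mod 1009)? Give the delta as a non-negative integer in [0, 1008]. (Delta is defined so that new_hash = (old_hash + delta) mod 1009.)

Answer: 1004

Derivation:
Delta formula: (val(new) - val(old)) * B^(n-1-k) mod M
  val('e') - val('j') = 5 - 10 = -5
  B^(n-1-k) = 5^0 mod 1009 = 1
  Delta = -5 * 1 mod 1009 = 1004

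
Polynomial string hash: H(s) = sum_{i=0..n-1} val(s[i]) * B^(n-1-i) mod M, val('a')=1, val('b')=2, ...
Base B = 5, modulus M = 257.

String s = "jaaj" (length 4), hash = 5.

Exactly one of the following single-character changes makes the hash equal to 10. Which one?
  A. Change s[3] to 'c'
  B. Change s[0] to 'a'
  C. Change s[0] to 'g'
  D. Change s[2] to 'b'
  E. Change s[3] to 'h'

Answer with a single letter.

Answer: D

Derivation:
Option A: s[3]='j'->'c', delta=(3-10)*5^0 mod 257 = 250, hash=5+250 mod 257 = 255
Option B: s[0]='j'->'a', delta=(1-10)*5^3 mod 257 = 160, hash=5+160 mod 257 = 165
Option C: s[0]='j'->'g', delta=(7-10)*5^3 mod 257 = 139, hash=5+139 mod 257 = 144
Option D: s[2]='a'->'b', delta=(2-1)*5^1 mod 257 = 5, hash=5+5 mod 257 = 10 <-- target
Option E: s[3]='j'->'h', delta=(8-10)*5^0 mod 257 = 255, hash=5+255 mod 257 = 3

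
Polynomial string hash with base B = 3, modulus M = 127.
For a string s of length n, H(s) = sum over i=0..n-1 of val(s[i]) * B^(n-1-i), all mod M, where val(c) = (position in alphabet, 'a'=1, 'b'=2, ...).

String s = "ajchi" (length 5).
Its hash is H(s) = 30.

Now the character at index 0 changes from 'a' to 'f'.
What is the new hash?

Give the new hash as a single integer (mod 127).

val('a') = 1, val('f') = 6
Position k = 0, exponent = n-1-k = 4
B^4 mod M = 3^4 mod 127 = 81
Delta = (6 - 1) * 81 mod 127 = 24
New hash = (30 + 24) mod 127 = 54

Answer: 54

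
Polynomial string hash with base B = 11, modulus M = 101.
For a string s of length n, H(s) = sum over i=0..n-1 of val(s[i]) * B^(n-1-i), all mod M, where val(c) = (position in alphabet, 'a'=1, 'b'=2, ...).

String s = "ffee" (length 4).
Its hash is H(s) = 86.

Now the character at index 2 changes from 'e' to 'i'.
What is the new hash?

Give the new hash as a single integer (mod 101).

val('e') = 5, val('i') = 9
Position k = 2, exponent = n-1-k = 1
B^1 mod M = 11^1 mod 101 = 11
Delta = (9 - 5) * 11 mod 101 = 44
New hash = (86 + 44) mod 101 = 29

Answer: 29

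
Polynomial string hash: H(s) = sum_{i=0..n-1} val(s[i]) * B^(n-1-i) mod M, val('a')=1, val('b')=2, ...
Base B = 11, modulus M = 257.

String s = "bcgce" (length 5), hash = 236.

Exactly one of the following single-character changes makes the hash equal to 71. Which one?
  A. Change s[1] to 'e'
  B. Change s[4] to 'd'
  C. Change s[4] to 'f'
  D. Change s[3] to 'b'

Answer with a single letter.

Option A: s[1]='c'->'e', delta=(5-3)*11^3 mod 257 = 92, hash=236+92 mod 257 = 71 <-- target
Option B: s[4]='e'->'d', delta=(4-5)*11^0 mod 257 = 256, hash=236+256 mod 257 = 235
Option C: s[4]='e'->'f', delta=(6-5)*11^0 mod 257 = 1, hash=236+1 mod 257 = 237
Option D: s[3]='c'->'b', delta=(2-3)*11^1 mod 257 = 246, hash=236+246 mod 257 = 225

Answer: A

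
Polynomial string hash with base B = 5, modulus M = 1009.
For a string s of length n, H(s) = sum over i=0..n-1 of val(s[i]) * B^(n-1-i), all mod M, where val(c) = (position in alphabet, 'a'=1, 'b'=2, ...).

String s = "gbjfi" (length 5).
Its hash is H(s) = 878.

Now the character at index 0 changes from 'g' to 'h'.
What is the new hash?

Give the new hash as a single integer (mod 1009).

Answer: 494

Derivation:
val('g') = 7, val('h') = 8
Position k = 0, exponent = n-1-k = 4
B^4 mod M = 5^4 mod 1009 = 625
Delta = (8 - 7) * 625 mod 1009 = 625
New hash = (878 + 625) mod 1009 = 494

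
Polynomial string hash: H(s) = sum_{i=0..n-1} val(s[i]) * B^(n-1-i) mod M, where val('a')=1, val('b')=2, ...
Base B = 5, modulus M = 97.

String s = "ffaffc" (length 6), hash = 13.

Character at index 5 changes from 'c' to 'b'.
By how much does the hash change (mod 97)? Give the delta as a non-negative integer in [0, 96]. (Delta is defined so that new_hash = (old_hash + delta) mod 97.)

Delta formula: (val(new) - val(old)) * B^(n-1-k) mod M
  val('b') - val('c') = 2 - 3 = -1
  B^(n-1-k) = 5^0 mod 97 = 1
  Delta = -1 * 1 mod 97 = 96

Answer: 96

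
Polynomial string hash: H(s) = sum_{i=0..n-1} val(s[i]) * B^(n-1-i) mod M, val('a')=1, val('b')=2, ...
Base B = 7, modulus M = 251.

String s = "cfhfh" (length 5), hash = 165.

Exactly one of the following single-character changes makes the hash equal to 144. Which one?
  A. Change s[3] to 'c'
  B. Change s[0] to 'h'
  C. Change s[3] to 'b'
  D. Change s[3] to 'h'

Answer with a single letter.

Option A: s[3]='f'->'c', delta=(3-6)*7^1 mod 251 = 230, hash=165+230 mod 251 = 144 <-- target
Option B: s[0]='c'->'h', delta=(8-3)*7^4 mod 251 = 208, hash=165+208 mod 251 = 122
Option C: s[3]='f'->'b', delta=(2-6)*7^1 mod 251 = 223, hash=165+223 mod 251 = 137
Option D: s[3]='f'->'h', delta=(8-6)*7^1 mod 251 = 14, hash=165+14 mod 251 = 179

Answer: A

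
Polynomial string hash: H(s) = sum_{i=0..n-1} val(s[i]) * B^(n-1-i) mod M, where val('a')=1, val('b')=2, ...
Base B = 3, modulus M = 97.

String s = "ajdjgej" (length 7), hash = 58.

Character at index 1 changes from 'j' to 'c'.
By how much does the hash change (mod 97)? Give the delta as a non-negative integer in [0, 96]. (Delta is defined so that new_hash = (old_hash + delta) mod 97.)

Delta formula: (val(new) - val(old)) * B^(n-1-k) mod M
  val('c') - val('j') = 3 - 10 = -7
  B^(n-1-k) = 3^5 mod 97 = 49
  Delta = -7 * 49 mod 97 = 45

Answer: 45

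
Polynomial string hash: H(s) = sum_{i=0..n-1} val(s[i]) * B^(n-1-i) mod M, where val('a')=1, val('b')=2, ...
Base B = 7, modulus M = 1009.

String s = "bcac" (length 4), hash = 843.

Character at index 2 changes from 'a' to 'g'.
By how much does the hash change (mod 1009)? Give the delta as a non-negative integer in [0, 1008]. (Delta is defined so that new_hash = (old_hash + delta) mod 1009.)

Delta formula: (val(new) - val(old)) * B^(n-1-k) mod M
  val('g') - val('a') = 7 - 1 = 6
  B^(n-1-k) = 7^1 mod 1009 = 7
  Delta = 6 * 7 mod 1009 = 42

Answer: 42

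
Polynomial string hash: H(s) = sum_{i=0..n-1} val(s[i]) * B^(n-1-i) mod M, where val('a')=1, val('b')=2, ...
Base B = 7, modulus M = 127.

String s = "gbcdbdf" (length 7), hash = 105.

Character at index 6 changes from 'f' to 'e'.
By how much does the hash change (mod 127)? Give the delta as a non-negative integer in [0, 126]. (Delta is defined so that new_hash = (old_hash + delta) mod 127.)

Delta formula: (val(new) - val(old)) * B^(n-1-k) mod M
  val('e') - val('f') = 5 - 6 = -1
  B^(n-1-k) = 7^0 mod 127 = 1
  Delta = -1 * 1 mod 127 = 126

Answer: 126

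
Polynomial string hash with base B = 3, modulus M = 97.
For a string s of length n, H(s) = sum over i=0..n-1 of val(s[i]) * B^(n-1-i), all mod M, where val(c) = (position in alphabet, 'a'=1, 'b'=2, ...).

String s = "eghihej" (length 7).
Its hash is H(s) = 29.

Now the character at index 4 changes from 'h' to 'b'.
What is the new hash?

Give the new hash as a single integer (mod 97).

Answer: 72

Derivation:
val('h') = 8, val('b') = 2
Position k = 4, exponent = n-1-k = 2
B^2 mod M = 3^2 mod 97 = 9
Delta = (2 - 8) * 9 mod 97 = 43
New hash = (29 + 43) mod 97 = 72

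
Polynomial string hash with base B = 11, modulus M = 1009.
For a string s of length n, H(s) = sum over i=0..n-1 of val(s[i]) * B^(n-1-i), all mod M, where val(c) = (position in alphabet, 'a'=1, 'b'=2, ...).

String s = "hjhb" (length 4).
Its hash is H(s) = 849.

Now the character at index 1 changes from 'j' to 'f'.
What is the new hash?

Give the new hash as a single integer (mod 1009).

val('j') = 10, val('f') = 6
Position k = 1, exponent = n-1-k = 2
B^2 mod M = 11^2 mod 1009 = 121
Delta = (6 - 10) * 121 mod 1009 = 525
New hash = (849 + 525) mod 1009 = 365

Answer: 365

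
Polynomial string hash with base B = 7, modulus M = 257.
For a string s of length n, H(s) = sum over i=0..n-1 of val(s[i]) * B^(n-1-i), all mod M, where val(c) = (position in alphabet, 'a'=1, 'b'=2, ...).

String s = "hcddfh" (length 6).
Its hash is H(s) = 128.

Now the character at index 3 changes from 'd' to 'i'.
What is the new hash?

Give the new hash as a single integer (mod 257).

Answer: 116

Derivation:
val('d') = 4, val('i') = 9
Position k = 3, exponent = n-1-k = 2
B^2 mod M = 7^2 mod 257 = 49
Delta = (9 - 4) * 49 mod 257 = 245
New hash = (128 + 245) mod 257 = 116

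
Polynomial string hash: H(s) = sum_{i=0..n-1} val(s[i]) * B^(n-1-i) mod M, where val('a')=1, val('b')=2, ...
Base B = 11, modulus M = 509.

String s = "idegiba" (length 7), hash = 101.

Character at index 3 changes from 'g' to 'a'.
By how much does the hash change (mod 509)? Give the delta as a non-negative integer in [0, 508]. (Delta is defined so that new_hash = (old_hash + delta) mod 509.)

Delta formula: (val(new) - val(old)) * B^(n-1-k) mod M
  val('a') - val('g') = 1 - 7 = -6
  B^(n-1-k) = 11^3 mod 509 = 313
  Delta = -6 * 313 mod 509 = 158

Answer: 158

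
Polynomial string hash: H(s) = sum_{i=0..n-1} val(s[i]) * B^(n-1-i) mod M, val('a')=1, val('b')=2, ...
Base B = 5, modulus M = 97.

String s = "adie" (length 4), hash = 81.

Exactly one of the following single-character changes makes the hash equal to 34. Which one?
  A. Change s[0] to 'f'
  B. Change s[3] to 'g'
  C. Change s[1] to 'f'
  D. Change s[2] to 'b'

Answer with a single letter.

Answer: C

Derivation:
Option A: s[0]='a'->'f', delta=(6-1)*5^3 mod 97 = 43, hash=81+43 mod 97 = 27
Option B: s[3]='e'->'g', delta=(7-5)*5^0 mod 97 = 2, hash=81+2 mod 97 = 83
Option C: s[1]='d'->'f', delta=(6-4)*5^2 mod 97 = 50, hash=81+50 mod 97 = 34 <-- target
Option D: s[2]='i'->'b', delta=(2-9)*5^1 mod 97 = 62, hash=81+62 mod 97 = 46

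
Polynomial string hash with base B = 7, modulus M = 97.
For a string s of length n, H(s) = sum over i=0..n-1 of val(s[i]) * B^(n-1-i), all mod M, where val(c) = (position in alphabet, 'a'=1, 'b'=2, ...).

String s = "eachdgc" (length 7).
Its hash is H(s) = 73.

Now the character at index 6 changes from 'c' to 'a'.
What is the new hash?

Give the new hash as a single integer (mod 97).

Answer: 71

Derivation:
val('c') = 3, val('a') = 1
Position k = 6, exponent = n-1-k = 0
B^0 mod M = 7^0 mod 97 = 1
Delta = (1 - 3) * 1 mod 97 = 95
New hash = (73 + 95) mod 97 = 71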